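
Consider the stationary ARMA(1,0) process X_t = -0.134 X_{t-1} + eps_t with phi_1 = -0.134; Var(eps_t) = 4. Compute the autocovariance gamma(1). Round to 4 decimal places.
\gamma(1) = -0.5458

Multiply the model equation by X_{t-k} and take expectations. With theta_0 = psi_0 = 1 and psi_j the MA(infinity) weights, this gives
  gamma(k) - sum_i phi_i gamma(k-i) = c_k,
  c_k = sigma^2 * sum_{j=k..q} theta_j psi_{j-k}   (c_k = 0 for k > q),
using gamma(-m) = gamma(m).
Pure AR (q = 0): c_0 = sigma^2 = 4, c_k = 0 for k >= 1.
Equations for k = 0 and k = 1 (AR order 1):
  gamma(0) = phi_1 gamma(1) + c_0
  gamma(1) = phi_1 gamma(0) + c_1
Substituting the second into the first: gamma(0) (1 - phi_1^2) = c_0 + phi_1 c_1, so
  gamma(0) = c_0 / (1 - phi_1^2) = 4 / (1 - (-0.134)^2) = 4 / 0.982044 = 4.073137.
  gamma(1) = phi_1 gamma(0) = (-0.134)(4.073137) = -0.5458.
Therefore gamma(1) = -0.5458 (to 4 decimal places).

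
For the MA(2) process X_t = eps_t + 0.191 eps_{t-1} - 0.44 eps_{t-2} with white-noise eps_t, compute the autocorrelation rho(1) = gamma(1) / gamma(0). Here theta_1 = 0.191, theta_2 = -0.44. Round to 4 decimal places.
\rho(1) = 0.0870

For an MA(q) process with theta_0 = 1, the autocovariance is
  gamma(k) = sigma^2 * sum_{i=0..q-k} theta_i * theta_{i+k},
and rho(k) = gamma(k) / gamma(0). Sigma^2 cancels.
  numerator   = (1)*(0.191) + (0.191)*(-0.44) = 0.10696.
  denominator = (1)^2 + (0.191)^2 + (-0.44)^2 = 1.230081.
  rho(1) = 0.10696 / 1.230081 = 0.0870.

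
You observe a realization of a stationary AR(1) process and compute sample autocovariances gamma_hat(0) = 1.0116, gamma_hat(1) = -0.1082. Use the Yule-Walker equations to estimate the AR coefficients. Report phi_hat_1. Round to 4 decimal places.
\hat\phi_{1} = -0.1070

The Yule-Walker equations for an AR(p) process read, in matrix form,
  Gamma_p phi = r_p,   with   (Gamma_p)_{ij} = gamma(|i - j|),
                       (r_p)_i = gamma(i),   i,j = 1..p.
Substitute the sample gammas (Toeplitz matrix and right-hand side of size 1):
  Gamma_p = [[1.0116]]
  r_p     = [-0.1082]
With p = 1 this is the single equation gamma(0) phi_1 = gamma(1):
  phi_hat_1 = gamma(1) / gamma(0) = -0.1082 / 1.0116 = -0.1070.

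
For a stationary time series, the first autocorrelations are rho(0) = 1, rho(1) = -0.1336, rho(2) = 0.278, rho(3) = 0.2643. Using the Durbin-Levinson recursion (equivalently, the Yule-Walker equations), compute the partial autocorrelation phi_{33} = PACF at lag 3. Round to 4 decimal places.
\phi_{33} = 0.3581

The PACF at lag k is phi_{kk}, the last component of the solution
to the Yule-Walker system G_k phi = r_k where
  (G_k)_{ij} = rho(|i - j|), (r_k)_i = rho(i), i,j = 1..k.
Equivalently, Durbin-Levinson gives phi_{kk} iteratively:
  phi_{11} = rho(1)
  phi_{kk} = [rho(k) - sum_{j=1..k-1} phi_{k-1,j} rho(k-j)]
            / [1 - sum_{j=1..k-1} phi_{k-1,j} rho(j)],
  phi_{k,j} = phi_{k-1,j} - phi_{kk} phi_{k-1,k-j},  j = 1..k-1.
Step k = 1:
  phi_11 = rho(1) = -0.1336.
Step k = 2:
  phi_22 = [rho(2) - phi_11 rho(1)] / [1 - phi_11 rho(1)] = [0.278 - (-0.1336)(-0.1336)] / [1 - (-0.1336)(-0.1336)]
         = 0.26015104 / 0.98215104 = 0.264879.
  Update: phi_21 = phi_11 - phi_22 phi_11 = -0.1336 - (0.264879)(-0.1336) = -0.098212.
Step k = 3:
  phi_33 = [rho(3) - phi_21 rho(2) - phi_22 rho(1)] / [1 - phi_21 rho(1) - phi_22 rho(2)]
    numerator   = 0.2643 - (-0.098212)(0.278) - (0.264879)(-0.1336) = 0.3269908
    denominator = 1 - (-0.098212)(-0.1336) - (0.264879)(0.278) = 0.91324253
  phi_33 = 0.3269908 / 0.91324253 = 0.3581.
Therefore phi_{33} = 0.3581.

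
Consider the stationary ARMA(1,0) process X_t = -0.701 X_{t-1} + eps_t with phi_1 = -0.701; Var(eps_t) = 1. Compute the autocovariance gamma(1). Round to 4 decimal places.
\gamma(1) = -1.3783

Multiply the model equation by X_{t-k} and take expectations. With theta_0 = psi_0 = 1 and psi_j the MA(infinity) weights, this gives
  gamma(k) - sum_i phi_i gamma(k-i) = c_k,
  c_k = sigma^2 * sum_{j=k..q} theta_j psi_{j-k}   (c_k = 0 for k > q),
using gamma(-m) = gamma(m).
Pure AR (q = 0): c_0 = sigma^2 = 1, c_k = 0 for k >= 1.
Equations for k = 0 and k = 1 (AR order 1):
  gamma(0) = phi_1 gamma(1) + c_0
  gamma(1) = phi_1 gamma(0) + c_1
Substituting the second into the first: gamma(0) (1 - phi_1^2) = c_0 + phi_1 c_1, so
  gamma(0) = c_0 / (1 - phi_1^2) = 1 / (1 - (-0.701)^2) = 1 / 0.508599 = 1.966186.
  gamma(1) = phi_1 gamma(0) = (-0.701)(1.966186) = -1.378296.
Therefore gamma(1) = -1.3783 (to 4 decimal places).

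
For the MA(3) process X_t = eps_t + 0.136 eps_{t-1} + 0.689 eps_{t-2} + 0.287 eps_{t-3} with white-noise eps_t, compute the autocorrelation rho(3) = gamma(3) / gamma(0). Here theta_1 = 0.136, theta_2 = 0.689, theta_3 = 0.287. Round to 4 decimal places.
\rho(3) = 0.1822

For an MA(q) process with theta_0 = 1, the autocovariance is
  gamma(k) = sigma^2 * sum_{i=0..q-k} theta_i * theta_{i+k},
and rho(k) = gamma(k) / gamma(0). Sigma^2 cancels.
  numerator   = (1)*(0.287) = 0.287.
  denominator = (1)^2 + (0.136)^2 + (0.689)^2 + (0.287)^2 = 1.575586.
  rho(3) = 0.287 / 1.575586 = 0.1822.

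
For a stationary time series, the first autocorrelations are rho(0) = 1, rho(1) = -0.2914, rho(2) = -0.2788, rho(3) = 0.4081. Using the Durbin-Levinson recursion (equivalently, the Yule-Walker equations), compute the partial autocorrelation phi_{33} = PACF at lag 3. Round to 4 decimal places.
\phi_{33} = 0.2320

The PACF at lag k is phi_{kk}, the last component of the solution
to the Yule-Walker system G_k phi = r_k where
  (G_k)_{ij} = rho(|i - j|), (r_k)_i = rho(i), i,j = 1..k.
Equivalently, Durbin-Levinson gives phi_{kk} iteratively:
  phi_{11} = rho(1)
  phi_{kk} = [rho(k) - sum_{j=1..k-1} phi_{k-1,j} rho(k-j)]
            / [1 - sum_{j=1..k-1} phi_{k-1,j} rho(j)],
  phi_{k,j} = phi_{k-1,j} - phi_{kk} phi_{k-1,k-j},  j = 1..k-1.
Step k = 1:
  phi_11 = rho(1) = -0.2914.
Step k = 2:
  phi_22 = [rho(2) - phi_11 rho(1)] / [1 - phi_11 rho(1)] = [-0.2788 - (-0.2914)(-0.2914)] / [1 - (-0.2914)(-0.2914)]
         = -0.36371396 / 0.91508604 = -0.397464.
  Update: phi_21 = phi_11 - phi_22 phi_11 = -0.2914 - (-0.397464)(-0.2914) = -0.407221.
Step k = 3:
  phi_33 = [rho(3) - phi_21 rho(2) - phi_22 rho(1)] / [1 - phi_21 rho(1) - phi_22 rho(2)]
    numerator   = 0.4081 - (-0.407221)(-0.2788) - (-0.397464)(-0.2914) = 0.17874569
    denominator = 1 - (-0.407221)(-0.2914) - (-0.397464)(-0.2788) = 0.77052275
  phi_33 = 0.17874569 / 0.77052275 = 0.232.
Therefore phi_{33} = 0.2320.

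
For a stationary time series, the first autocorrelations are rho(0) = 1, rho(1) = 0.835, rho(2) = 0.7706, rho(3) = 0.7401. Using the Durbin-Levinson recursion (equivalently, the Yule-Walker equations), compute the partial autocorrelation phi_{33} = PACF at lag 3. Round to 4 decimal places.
\phi_{33} = 0.1762

The PACF at lag k is phi_{kk}, the last component of the solution
to the Yule-Walker system G_k phi = r_k where
  (G_k)_{ij} = rho(|i - j|), (r_k)_i = rho(i), i,j = 1..k.
Equivalently, Durbin-Levinson gives phi_{kk} iteratively:
  phi_{11} = rho(1)
  phi_{kk} = [rho(k) - sum_{j=1..k-1} phi_{k-1,j} rho(k-j)]
            / [1 - sum_{j=1..k-1} phi_{k-1,j} rho(j)],
  phi_{k,j} = phi_{k-1,j} - phi_{kk} phi_{k-1,k-j},  j = 1..k-1.
Step k = 1:
  phi_11 = rho(1) = 0.835.
Step k = 2:
  phi_22 = [rho(2) - phi_11 rho(1)] / [1 - phi_11 rho(1)] = [0.7706 - (0.835)(0.835)] / [1 - (0.835)(0.835)]
         = 0.073375 / 0.302775 = 0.242342.
  Update: phi_21 = phi_11 - phi_22 phi_11 = 0.835 - (0.242342)(0.835) = 0.632645.
Step k = 3:
  phi_33 = [rho(3) - phi_21 rho(2) - phi_22 rho(1)] / [1 - phi_21 rho(1) - phi_22 rho(2)]
    numerator   = 0.7401 - (0.632645)(0.7706) - (0.242342)(0.835) = 0.05022869
    denominator = 1 - (0.632645)(0.835) - (0.242342)(0.7706) = 0.28499318
  phi_33 = 0.05022869 / 0.28499318 = 0.1762.
Therefore phi_{33} = 0.1762.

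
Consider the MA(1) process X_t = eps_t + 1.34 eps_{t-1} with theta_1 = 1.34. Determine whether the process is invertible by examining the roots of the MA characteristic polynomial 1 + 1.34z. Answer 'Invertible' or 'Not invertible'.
\text{Not invertible}

The MA(q) characteristic polynomial is P(z) = 1 + 1.34z.
Invertibility requires all roots to lie outside the unit circle, i.e. |z| > 1 for every root.
This is linear in z: 1 + (1.34) z = 0  =>  z = -1/(1.34) = -0.746269,  |z| = 0.746269.
Moduli of all roots: 0.7463.
All moduli strictly greater than 1? No.
Verdict: Not invertible.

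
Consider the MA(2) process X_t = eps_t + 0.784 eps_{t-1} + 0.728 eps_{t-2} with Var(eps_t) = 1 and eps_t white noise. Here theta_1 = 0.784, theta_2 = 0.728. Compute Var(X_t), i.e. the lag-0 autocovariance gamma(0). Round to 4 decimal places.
\gamma(0) = 2.1446

For an MA(q) process X_t = eps_t + sum_i theta_i eps_{t-i} with
Var(eps_t) = sigma^2, the variance is
  gamma(0) = sigma^2 * (1 + sum_i theta_i^2).
  sum_i theta_i^2 = (0.784)^2 + (0.728)^2 = 0.614656 + 0.529984 = 1.14464.
  gamma(0) = 1 * (1 + 1.14464) = 1 * 2.14464 = 2.14464, which rounds to 2.1446.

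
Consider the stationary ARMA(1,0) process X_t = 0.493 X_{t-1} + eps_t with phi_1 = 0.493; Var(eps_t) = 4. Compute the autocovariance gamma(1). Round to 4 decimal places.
\gamma(1) = 2.6052

Multiply the model equation by X_{t-k} and take expectations. With theta_0 = psi_0 = 1 and psi_j the MA(infinity) weights, this gives
  gamma(k) - sum_i phi_i gamma(k-i) = c_k,
  c_k = sigma^2 * sum_{j=k..q} theta_j psi_{j-k}   (c_k = 0 for k > q),
using gamma(-m) = gamma(m).
Pure AR (q = 0): c_0 = sigma^2 = 4, c_k = 0 for k >= 1.
Equations for k = 0 and k = 1 (AR order 1):
  gamma(0) = phi_1 gamma(1) + c_0
  gamma(1) = phi_1 gamma(0) + c_1
Substituting the second into the first: gamma(0) (1 - phi_1^2) = c_0 + phi_1 c_1, so
  gamma(0) = c_0 / (1 - phi_1^2) = 4 / (1 - (0.493)^2) = 4 / 0.756951 = 5.284358.
  gamma(1) = phi_1 gamma(0) = (0.493)(5.284358) = 2.605188.
Therefore gamma(1) = 2.6052 (to 4 decimal places).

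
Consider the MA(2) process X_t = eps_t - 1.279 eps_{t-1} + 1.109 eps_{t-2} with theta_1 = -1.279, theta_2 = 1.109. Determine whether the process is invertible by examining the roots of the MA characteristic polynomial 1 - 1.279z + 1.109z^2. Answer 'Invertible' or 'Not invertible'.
\text{Not invertible}

The MA(q) characteristic polynomial is P(z) = 1 - 1.279z + 1.109z^2.
Invertibility requires all roots to lie outside the unit circle, i.e. |z| > 1 for every root.
Set 1 + (-1.279) z + (1.109) z^2 = 0, i.e. a z^2 + b z + c = 0 with a = 1.109, b = -1.279, c = 1.
Discriminant D = b^2 - 4ac = (-1.279)^2 - 4*(1.109)*1 = 1.635841 - (4.436) = -2.800159.
D < 0, so the roots are the complex-conjugate pair z = (-b +/- i sqrt(-D)) / (2a) = 0.5766 +/- 0.7544i.
For a conjugate pair |z|^2 = z * conj(z) = (product of roots) = c/a = 1/(1.109) = 0.901713, so |z| = sqrt(0.901713) = 0.9496 for both roots.
Moduli of all roots: 0.9496, 0.9496.
All moduli strictly greater than 1? No.
Verdict: Not invertible.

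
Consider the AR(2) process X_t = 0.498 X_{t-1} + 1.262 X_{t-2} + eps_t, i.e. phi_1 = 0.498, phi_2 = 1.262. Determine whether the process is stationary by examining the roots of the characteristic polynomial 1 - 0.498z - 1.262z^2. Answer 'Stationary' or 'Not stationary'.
\text{Not stationary}

The AR(p) characteristic polynomial is P(z) = 1 - 0.498z - 1.262z^2.
Stationarity requires all roots to lie outside the unit circle, i.e. |z| > 1 for every root.
Set 1 + (-0.498) z + (-1.262) z^2 = 0, i.e. a z^2 + b z + c = 0 with a = -1.262, b = -0.498, c = 1.
Discriminant D = b^2 - 4ac = (-0.498)^2 - 4*(-1.262)*1 = 0.248004 - (-5.048) = 5.296004.
D >= 0, so the roots are real: z = (-b +/- sqrt(D)) / (2a) = (0.498 +/- 2.301305) / (-2.524).
  z_1 = (0.498 + 2.301305) / (-2.524) = -1.1091,   |z_1| = 1.1091.
  z_2 = (0.498 - 2.301305) / (-2.524) = 0.7145,   |z_2| = 0.7145.
Moduli of all roots: 1.1091, 0.7145.
All moduli strictly greater than 1? No.
Verdict: Not stationary.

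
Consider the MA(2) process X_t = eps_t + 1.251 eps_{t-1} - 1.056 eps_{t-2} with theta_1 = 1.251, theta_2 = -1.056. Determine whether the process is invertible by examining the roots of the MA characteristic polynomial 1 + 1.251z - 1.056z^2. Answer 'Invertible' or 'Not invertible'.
\text{Not invertible}

The MA(q) characteristic polynomial is P(z) = 1 + 1.251z - 1.056z^2.
Invertibility requires all roots to lie outside the unit circle, i.e. |z| > 1 for every root.
Set 1 + (1.251) z + (-1.056) z^2 = 0, i.e. a z^2 + b z + c = 0 with a = -1.056, b = 1.251, c = 1.
Discriminant D = b^2 - 4ac = (1.251)^2 - 4*(-1.056)*1 = 1.565001 - (-4.224) = 5.789001.
D >= 0, so the roots are real: z = (-b +/- sqrt(D)) / (2a) = (-1.251 +/- 2.406034) / (-2.112).
  z_1 = (-1.251 + 2.406034) / (-2.112) = -0.5469,   |z_1| = 0.5469.
  z_2 = (-1.251 - 2.406034) / (-2.112) = 1.7316,   |z_2| = 1.7316.
Moduli of all roots: 0.5469, 1.7316.
All moduli strictly greater than 1? No.
Verdict: Not invertible.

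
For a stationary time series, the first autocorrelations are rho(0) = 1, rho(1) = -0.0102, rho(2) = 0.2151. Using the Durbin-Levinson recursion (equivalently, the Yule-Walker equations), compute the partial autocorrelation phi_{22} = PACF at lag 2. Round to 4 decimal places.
\phi_{22} = 0.2150

The PACF at lag k is phi_{kk}, the last component of the solution
to the Yule-Walker system G_k phi = r_k where
  (G_k)_{ij} = rho(|i - j|), (r_k)_i = rho(i), i,j = 1..k.
Equivalently, Durbin-Levinson gives phi_{kk} iteratively:
  phi_{11} = rho(1)
  phi_{kk} = [rho(k) - sum_{j=1..k-1} phi_{k-1,j} rho(k-j)]
            / [1 - sum_{j=1..k-1} phi_{k-1,j} rho(j)],
  phi_{k,j} = phi_{k-1,j} - phi_{kk} phi_{k-1,k-j},  j = 1..k-1.
Step k = 1:
  phi_11 = rho(1) = -0.0102.
Step k = 2:
  phi_22 = [rho(2) - phi_11 rho(1)] / [1 - phi_11 rho(1)] = [0.2151 - (-0.0102)(-0.0102)] / [1 - (-0.0102)(-0.0102)]
         = 0.21499596 / 0.99989596 = 0.215.
Therefore phi_{22} = 0.2150.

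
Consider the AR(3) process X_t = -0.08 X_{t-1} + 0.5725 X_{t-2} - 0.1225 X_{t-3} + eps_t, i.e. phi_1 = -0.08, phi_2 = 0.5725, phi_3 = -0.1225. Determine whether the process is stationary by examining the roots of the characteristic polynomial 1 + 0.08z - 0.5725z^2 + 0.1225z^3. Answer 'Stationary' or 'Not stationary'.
\text{Stationary}

The AR(p) characteristic polynomial is P(z) = 1 + 0.08z - 0.5725z^2 + 0.1225z^3.
Stationarity requires all roots to lie outside the unit circle, i.e. |z| > 1 for every root.
Degree 3: look for a simple real root z0 first, then factor out (1 - z/z0) and solve the remaining quadratic.
Testing z0 = 4: P(4) = 1 + (0.08)(4) + (-0.5725)(4)^2 + (0.1225)(4)^3
  = 1 + (0.32) + (-9.16) + (7.84) = 0.  So z_0 = 4 is a root, |z_0| = 4.
Divide out the factor (1 - 0.25 z) = (1 - z/z0) (since 1/z0 = 0.25):
  P(z) = (1 - 0.25 z)(1 + (0.33) z + (-0.49) z^2)
  [check: z-coef 0.33 - (0.25) = 0.08; z^2-coef -0.49 - (0.25)(0.33) = -0.5725; z^3-coef -(0.25)(-0.49) = 0.1225.]
Remaining roots from the quadratic factor 1 + (0.33) z + (-0.49) z^2:
  Set 1 + (0.33) z + (-0.49) z^2 = 0, i.e. a z^2 + b z + c = 0 with a = -0.49, b = 0.33, c = 1.
  Discriminant D = b^2 - 4ac = (0.33)^2 - 4*(-0.49)*1 = 0.1089 - (-1.96) = 2.0689.
  D >= 0, so the roots are real: z = (-b +/- sqrt(D)) / (2a) = (-0.33 +/- 1.438367) / (-0.98).
    z_1 = (-0.33 + 1.438367) / (-0.98) = -1.131,   |z_1| = 1.131.
    z_2 = (-0.33 - 1.438367) / (-0.98) = 1.8045,   |z_2| = 1.8045.
Moduli of all roots: 4.0000, 1.1310, 1.8045.
All moduli strictly greater than 1? Yes.
Verdict: Stationary.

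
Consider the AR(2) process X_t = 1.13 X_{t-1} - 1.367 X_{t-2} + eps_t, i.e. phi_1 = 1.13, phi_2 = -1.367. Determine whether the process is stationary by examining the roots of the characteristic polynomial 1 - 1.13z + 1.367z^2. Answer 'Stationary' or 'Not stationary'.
\text{Not stationary}

The AR(p) characteristic polynomial is P(z) = 1 - 1.13z + 1.367z^2.
Stationarity requires all roots to lie outside the unit circle, i.e. |z| > 1 for every root.
Set 1 + (-1.13) z + (1.367) z^2 = 0, i.e. a z^2 + b z + c = 0 with a = 1.367, b = -1.13, c = 1.
Discriminant D = b^2 - 4ac = (-1.13)^2 - 4*(1.367)*1 = 1.2769 - (5.468) = -4.1911.
D < 0, so the roots are the complex-conjugate pair z = (-b +/- i sqrt(-D)) / (2a) = 0.4133 +/- 0.7488i.
For a conjugate pair |z|^2 = z * conj(z) = (product of roots) = c/a = 1/(1.367) = 0.731529, so |z| = sqrt(0.731529) = 0.8553 for both roots.
Moduli of all roots: 0.8553, 0.8553.
All moduli strictly greater than 1? No.
Verdict: Not stationary.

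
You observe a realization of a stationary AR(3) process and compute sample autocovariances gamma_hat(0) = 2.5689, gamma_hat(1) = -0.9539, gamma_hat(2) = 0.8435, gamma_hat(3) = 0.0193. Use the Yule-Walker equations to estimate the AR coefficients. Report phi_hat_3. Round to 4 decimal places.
\hat\phi_{3} = 0.2250

The Yule-Walker equations for an AR(p) process read, in matrix form,
  Gamma_p phi = r_p,   with   (Gamma_p)_{ij} = gamma(|i - j|),
                       (r_p)_i = gamma(i),   i,j = 1..p.
Substitute the sample gammas (Toeplitz matrix and right-hand side of size 3):
  Gamma_p = [[2.5689, -0.9539, 0.8435], [-0.9539, 2.5689, -0.9539], [0.8435, -0.9539, 2.5689]]
  r_p     = [-0.9539, 0.8435, 0.0193]
Written out (R1..R3):
  (R1) 2.5689 phi_1 - 0.9539 phi_2 + 0.8435 phi_3 = -0.9539
  (R2) -0.9539 phi_1 + 2.5689 phi_2 - 0.9539 phi_3 = 0.8435
  (R3) 0.8435 phi_1 - 0.9539 phi_2 + 2.5689 phi_3 = 0.0193
Gaussian elimination:
  R2 <- R2 - (-0.9539/2.5689) R1 = R2 - (-0.371326) R1:  2.214692 phi_2 - 0.640686 phi_3 = 0.489292
  R3 <- R3 - (0.8435/2.5689) R1 = R3 - (0.328351) R1:  -0.640686 phi_2 + 2.291936 phi_3 = 0.332514
  R3 <- R3 - (-0.640686/2.214692) R2 = R3 - (-0.289289) R2:  2.106593 phi_3 = 0.474061
Back-substitution:
  phi_hat_3 = 0.474061 / 2.106593 = 0.225037
  phi_hat_2 = (0.489292 - (-0.640686)(0.225037)) / 2.214692 = 0.286031
  phi_hat_1 = (-0.9539 - (-0.9539)(0.286031) - (0.8435)(0.225037)) / 2.5689 = -0.339006
So phi_hat = [-0.3390, 0.2860, 0.2250].
Therefore phi_hat_3 = 0.2250.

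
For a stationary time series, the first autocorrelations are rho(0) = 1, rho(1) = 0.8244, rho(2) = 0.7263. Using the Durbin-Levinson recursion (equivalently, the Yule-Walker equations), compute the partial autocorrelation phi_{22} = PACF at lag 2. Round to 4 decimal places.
\phi_{22} = 0.1457

The PACF at lag k is phi_{kk}, the last component of the solution
to the Yule-Walker system G_k phi = r_k where
  (G_k)_{ij} = rho(|i - j|), (r_k)_i = rho(i), i,j = 1..k.
Equivalently, Durbin-Levinson gives phi_{kk} iteratively:
  phi_{11} = rho(1)
  phi_{kk} = [rho(k) - sum_{j=1..k-1} phi_{k-1,j} rho(k-j)]
            / [1 - sum_{j=1..k-1} phi_{k-1,j} rho(j)],
  phi_{k,j} = phi_{k-1,j} - phi_{kk} phi_{k-1,k-j},  j = 1..k-1.
Step k = 1:
  phi_11 = rho(1) = 0.8244.
Step k = 2:
  phi_22 = [rho(2) - phi_11 rho(1)] / [1 - phi_11 rho(1)] = [0.7263 - (0.8244)(0.8244)] / [1 - (0.8244)(0.8244)]
         = 0.04666464 / 0.32036464 = 0.1457.
Therefore phi_{22} = 0.1457.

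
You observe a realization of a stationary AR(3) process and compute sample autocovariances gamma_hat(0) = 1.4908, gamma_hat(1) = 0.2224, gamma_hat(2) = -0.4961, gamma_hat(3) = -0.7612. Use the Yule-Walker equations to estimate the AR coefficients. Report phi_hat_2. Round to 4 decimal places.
\hat\phi_{2} = -0.2700

The Yule-Walker equations for an AR(p) process read, in matrix form,
  Gamma_p phi = r_p,   with   (Gamma_p)_{ij} = gamma(|i - j|),
                       (r_p)_i = gamma(i),   i,j = 1..p.
Substitute the sample gammas (Toeplitz matrix and right-hand side of size 3):
  Gamma_p = [[1.4908, 0.2224, -0.4961], [0.2224, 1.4908, 0.2224], [-0.4961, 0.2224, 1.4908]]
  r_p     = [0.2224, -0.4961, -0.7612]
Written out (R1..R3):
  (R1) 1.4908 phi_1 + 0.2224 phi_2 - 0.4961 phi_3 = 0.2224
  (R2) 0.2224 phi_1 + 1.4908 phi_2 + 0.2224 phi_3 = -0.4961
  (R3) -0.4961 phi_1 + 0.2224 phi_2 + 1.4908 phi_3 = -0.7612
Gaussian elimination:
  R2 <- R2 - (0.2224/1.4908) R1 = R2 - (0.149182) R1:  1.457622 phi_2 + 0.296409 phi_3 = -0.529278
  R3 <- R3 - (-0.4961/1.4908) R1 = R3 - (-0.332774) R1:  0.296409 phi_2 + 1.325711 phi_3 = -0.687191
  R3 <- R3 - (0.296409/1.457622) R2 = R3 - (0.203351) R2:  1.265436 phi_3 = -0.579562
Back-substitution:
  phi_hat_3 = -0.579562 / 1.265436 = -0.457994
  phi_hat_2 = (-0.529278 - (0.296409)(-0.457994)) / 1.457622 = -0.269977
  phi_hat_1 = (0.2224 - (0.2224)(-0.269977) - (-0.4961)(-0.457994)) / 1.4908 = 0.037049
So phi_hat = [0.0370, -0.2700, -0.4580].
Therefore phi_hat_2 = -0.2700.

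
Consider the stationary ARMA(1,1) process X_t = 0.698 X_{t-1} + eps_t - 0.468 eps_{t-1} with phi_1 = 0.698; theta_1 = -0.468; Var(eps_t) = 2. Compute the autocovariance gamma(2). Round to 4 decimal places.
\gamma(2) = 0.4216

Multiply the model equation by X_{t-k} and take expectations. With theta_0 = psi_0 = 1 and psi_j the MA(infinity) weights, this gives
  gamma(k) - sum_i phi_i gamma(k-i) = c_k,
  c_k = sigma^2 * sum_{j=k..q} theta_j psi_{j-k}   (c_k = 0 for k > q),
using gamma(-m) = gamma(m).
psi-weights needed (psi_j = theta_j + sum_i phi_i psi_{j-i}):
  psi_1 = theta_1 + phi_1 = -0.468 + (0.698) = 0.23
Right-hand sides:
  c_0 = sigma^2 (1 + theta_1 psi_1) = 2 * (1 + (-0.468)(0.23)) = 2 * 0.89236 = 1.78472
  c_1 = sigma^2 theta_1 = 2 * (-0.468) = -0.936
  c_2 = 0
Equations for k = 0 and k = 1 (AR order 1):
  gamma(0) = phi_1 gamma(1) + c_0
  gamma(1) = phi_1 gamma(0) + c_1
Substituting the second into the first: gamma(0) (1 - phi_1^2) = c_0 + phi_1 c_1, so
  gamma(0) = (c_0 + phi_1 c_1) / (1 - phi_1^2) = (1.78472 + (0.698)(-0.936)) / (1 - (0.698)^2) = 1.131392 / 0.512796 = 2.20632.
  gamma(1) = phi_1 gamma(0) + c_1 = (0.698)(2.20632) + (-0.936) = 0.604011.
For k = 2 (> q): gamma(2) = phi_1 gamma(1) = (0.698)(0.604011) = 0.4216.
Therefore gamma(2) = 0.4216 (to 4 decimal places).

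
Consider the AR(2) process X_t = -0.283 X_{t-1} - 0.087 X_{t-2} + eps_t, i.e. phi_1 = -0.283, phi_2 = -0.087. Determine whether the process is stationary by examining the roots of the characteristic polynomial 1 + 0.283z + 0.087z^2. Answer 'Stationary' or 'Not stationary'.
\text{Stationary}

The AR(p) characteristic polynomial is P(z) = 1 + 0.283z + 0.087z^2.
Stationarity requires all roots to lie outside the unit circle, i.e. |z| > 1 for every root.
Set 1 + (0.283) z + (0.087) z^2 = 0, i.e. a z^2 + b z + c = 0 with a = 0.087, b = 0.283, c = 1.
Discriminant D = b^2 - 4ac = (0.283)^2 - 4*(0.087)*1 = 0.080089 - (0.348) = -0.267911.
D < 0, so the roots are the complex-conjugate pair z = (-b +/- i sqrt(-D)) / (2a) = -1.6264 +/- 2.9747i.
For a conjugate pair |z|^2 = z * conj(z) = (product of roots) = c/a = 1/(0.087) = 11.494253, so |z| = sqrt(11.494253) = 3.3903 for both roots.
Moduli of all roots: 3.3903, 3.3903.
All moduli strictly greater than 1? Yes.
Verdict: Stationary.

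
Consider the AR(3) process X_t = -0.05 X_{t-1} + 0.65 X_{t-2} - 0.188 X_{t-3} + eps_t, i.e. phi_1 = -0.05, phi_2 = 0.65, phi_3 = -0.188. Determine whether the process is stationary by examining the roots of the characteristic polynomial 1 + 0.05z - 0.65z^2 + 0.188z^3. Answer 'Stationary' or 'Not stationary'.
\text{Stationary}

The AR(p) characteristic polynomial is P(z) = 1 + 0.05z - 0.65z^2 + 0.188z^3.
Stationarity requires all roots to lie outside the unit circle, i.e. |z| > 1 for every root.
Degree 3: look for a simple real root z0 first, then factor out (1 - z/z0) and solve the remaining quadratic.
Testing z0 = 2.5: P(2.5) = 1 + (0.05)(2.5) + (-0.65)(2.5)^2 + (0.188)(2.5)^3
  = 1 + (0.125) + (-4.0625) + (2.9375) = 0.  So z_0 = 2.5 is a root, |z_0| = 2.5.
Divide out the factor (1 - 0.4 z) = (1 - z/z0) (since 1/z0 = 0.4):
  P(z) = (1 - 0.4 z)(1 + (0.45) z + (-0.47) z^2)
  [check: z-coef 0.45 - (0.4) = 0.05; z^2-coef -0.47 - (0.4)(0.45) = -0.65; z^3-coef -(0.4)(-0.47) = 0.188.]
Remaining roots from the quadratic factor 1 + (0.45) z + (-0.47) z^2:
  Set 1 + (0.45) z + (-0.47) z^2 = 0, i.e. a z^2 + b z + c = 0 with a = -0.47, b = 0.45, c = 1.
  Discriminant D = b^2 - 4ac = (0.45)^2 - 4*(-0.47)*1 = 0.2025 - (-1.88) = 2.0825.
  D >= 0, so the roots are real: z = (-b +/- sqrt(D)) / (2a) = (-0.45 +/- 1.443087) / (-0.94).
    z_1 = (-0.45 + 1.443087) / (-0.94) = -1.0565,   |z_1| = 1.0565.
    z_2 = (-0.45 - 1.443087) / (-0.94) = 2.0139,   |z_2| = 2.0139.
Moduli of all roots: 2.5000, 1.0565, 2.0139.
All moduli strictly greater than 1? Yes.
Verdict: Stationary.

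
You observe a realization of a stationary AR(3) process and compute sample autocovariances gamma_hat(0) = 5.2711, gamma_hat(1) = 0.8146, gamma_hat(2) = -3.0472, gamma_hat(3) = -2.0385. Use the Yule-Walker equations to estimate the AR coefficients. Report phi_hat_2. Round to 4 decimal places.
\hat\phi_{2} = -0.5560

The Yule-Walker equations for an AR(p) process read, in matrix form,
  Gamma_p phi = r_p,   with   (Gamma_p)_{ij} = gamma(|i - j|),
                       (r_p)_i = gamma(i),   i,j = 1..p.
Substitute the sample gammas (Toeplitz matrix and right-hand side of size 3):
  Gamma_p = [[5.2711, 0.8146, -3.0472], [0.8146, 5.2711, 0.8146], [-3.0472, 0.8146, 5.2711]]
  r_p     = [0.8146, -3.0472, -2.0385]
Written out (R1..R3):
  (R1) 5.2711 phi_1 + 0.8146 phi_2 - 3.0472 phi_3 = 0.8146
  (R2) 0.8146 phi_1 + 5.2711 phi_2 + 0.8146 phi_3 = -3.0472
  (R3) -3.0472 phi_1 + 0.8146 phi_2 + 5.2711 phi_3 = -2.0385
Gaussian elimination:
  R2 <- R2 - (0.8146/5.2711) R1 = R2 - (0.154541) R1:  5.145211 phi_2 + 1.285517 phi_3 = -3.173089
  R3 <- R3 - (-3.0472/5.2711) R1 = R3 - (-0.578096) R1:  1.285517 phi_2 + 3.509527 phi_3 = -1.567583
  R3 <- R3 - (1.285517/5.145211) R2 = R3 - (0.249847) R2:  3.188344 phi_3 = -0.774796
Back-substitution:
  phi_hat_3 = -0.774796 / 3.188344 = -0.243009
  phi_hat_2 = (-3.173089 - (1.285517)(-0.243009)) / 5.145211 = -0.555992
  phi_hat_1 = (0.8146 - (0.8146)(-0.555992) - (-3.0472)(-0.243009)) / 5.2711 = 0.099982
So phi_hat = [0.1000, -0.5560, -0.2430].
Therefore phi_hat_2 = -0.5560.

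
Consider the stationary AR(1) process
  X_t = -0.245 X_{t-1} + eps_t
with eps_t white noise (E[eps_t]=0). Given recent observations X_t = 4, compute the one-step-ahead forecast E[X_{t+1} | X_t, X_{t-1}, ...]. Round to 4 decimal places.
E[X_{t+1} \mid \mathcal F_t] = -0.9800

For an AR(p) model X_t = c + sum_i phi_i X_{t-i} + eps_t, the
one-step-ahead conditional mean is
  E[X_{t+1} | X_t, ...] = c + sum_i phi_i X_{t+1-i}.
Substitute known values:
  E[X_{t+1} | ...] = (-0.245) * (4)
                   = -0.9800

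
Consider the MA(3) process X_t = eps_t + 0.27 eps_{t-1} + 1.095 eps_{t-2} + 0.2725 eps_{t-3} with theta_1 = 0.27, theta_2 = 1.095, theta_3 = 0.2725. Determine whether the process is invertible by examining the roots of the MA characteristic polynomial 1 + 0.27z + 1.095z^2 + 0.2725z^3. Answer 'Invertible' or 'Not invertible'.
\text{Not invertible}

The MA(q) characteristic polynomial is P(z) = 1 + 0.27z + 1.095z^2 + 0.2725z^3.
Invertibility requires all roots to lie outside the unit circle, i.e. |z| > 1 for every root.
Degree 3: look for a simple real root z0 first, then factor out (1 - z/z0) and solve the remaining quadratic.
Testing z0 = -4: P(-4) = 1 + (0.27)(-4) + (1.095)(-4)^2 + (0.2725)(-4)^3
  = 1 + (-1.08) + (17.52) + (-17.44) = 0.  So z_0 = -4 is a root, |z_0| = 4.
Divide out the factor (1 + 0.25 z) = (1 - z/z0) (since 1/z0 = -0.25):
  P(z) = (1 + 0.25 z)(1 + (0.02) z + (1.09) z^2)
  [check: z-coef 0.02 - (-0.25) = 0.27; z^2-coef 1.09 - (-0.25)(0.02) = 1.095; z^3-coef -(-0.25)(1.09) = 0.2725.]
Remaining roots from the quadratic factor 1 + (0.02) z + (1.09) z^2:
  Set 1 + (0.02) z + (1.09) z^2 = 0, i.e. a z^2 + b z + c = 0 with a = 1.09, b = 0.02, c = 1.
  Discriminant D = b^2 - 4ac = (0.02)^2 - 4*(1.09)*1 = 0.0004 - (4.36) = -4.3596.
  D < 0, so the roots are the complex-conjugate pair z = (-b +/- i sqrt(-D)) / (2a) = -0.0092 +/- 0.9578i.
  For a conjugate pair |z|^2 = z * conj(z) = (product of roots) = c/a = 1/(1.09) = 0.917431, so |z| = sqrt(0.917431) = 0.9578 for both roots.
Moduli of all roots: 4.0000, 0.9578, 0.9578.
All moduli strictly greater than 1? No.
Verdict: Not invertible.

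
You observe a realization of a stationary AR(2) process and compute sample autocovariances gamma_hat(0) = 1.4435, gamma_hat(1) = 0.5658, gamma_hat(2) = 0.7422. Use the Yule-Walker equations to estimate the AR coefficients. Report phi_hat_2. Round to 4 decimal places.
\hat\phi_{2} = 0.4260

The Yule-Walker equations for an AR(p) process read, in matrix form,
  Gamma_p phi = r_p,   with   (Gamma_p)_{ij} = gamma(|i - j|),
                       (r_p)_i = gamma(i),   i,j = 1..p.
Substitute the sample gammas (Toeplitz matrix and right-hand side of size 2):
  Gamma_p = [[1.4435, 0.5658], [0.5658, 1.4435]]
  r_p     = [0.5658, 0.7422]
Written out:
  1.4435 phi_1 + 0.5658 phi_2 = 0.5658
  0.5658 phi_1 + 1.4435 phi_2 = 0.7422
Solve by Cramer's rule:
  det = gamma(0)^2 - gamma(1)^2 = (1.4435)^2 - (0.5658)^2 = 2.08369225 - 0.32012964 = 1.76356261
  phi_hat_1 = [gamma(1) gamma(0) - gamma(1) gamma(2)] / det = [(0.5658)(1.4435) - (0.5658)(0.7422)] / 1.76356261 = 0.39679554 / 1.76356261 = 0.225
  phi_hat_2 = [gamma(0) gamma(2) - gamma(1)^2] / det = [(1.4435)(0.7422) - (0.5658)^2] / 1.76356261 = 0.75123606 / 1.76356261 = 0.426
So phi_hat = [0.2250, 0.4260].
Therefore phi_hat_2 = 0.4260.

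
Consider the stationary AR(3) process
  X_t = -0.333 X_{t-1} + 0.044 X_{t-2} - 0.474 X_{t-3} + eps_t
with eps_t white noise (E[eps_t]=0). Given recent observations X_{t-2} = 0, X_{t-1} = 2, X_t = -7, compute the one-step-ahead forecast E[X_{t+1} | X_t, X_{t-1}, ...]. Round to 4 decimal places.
E[X_{t+1} \mid \mathcal F_t] = 2.4190

For an AR(p) model X_t = c + sum_i phi_i X_{t-i} + eps_t, the
one-step-ahead conditional mean is
  E[X_{t+1} | X_t, ...] = c + sum_i phi_i X_{t+1-i}.
Substitute known values:
  E[X_{t+1} | ...] = (-0.333) * (-7) + (0.044) * (2) + (-0.474) * (0)
                   = 2.4190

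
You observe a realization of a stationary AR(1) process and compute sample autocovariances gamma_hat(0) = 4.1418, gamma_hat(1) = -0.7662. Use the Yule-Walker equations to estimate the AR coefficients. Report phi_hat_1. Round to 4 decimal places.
\hat\phi_{1} = -0.1850

The Yule-Walker equations for an AR(p) process read, in matrix form,
  Gamma_p phi = r_p,   with   (Gamma_p)_{ij} = gamma(|i - j|),
                       (r_p)_i = gamma(i),   i,j = 1..p.
Substitute the sample gammas (Toeplitz matrix and right-hand side of size 1):
  Gamma_p = [[4.1418]]
  r_p     = [-0.7662]
With p = 1 this is the single equation gamma(0) phi_1 = gamma(1):
  phi_hat_1 = gamma(1) / gamma(0) = -0.7662 / 4.1418 = -0.1850.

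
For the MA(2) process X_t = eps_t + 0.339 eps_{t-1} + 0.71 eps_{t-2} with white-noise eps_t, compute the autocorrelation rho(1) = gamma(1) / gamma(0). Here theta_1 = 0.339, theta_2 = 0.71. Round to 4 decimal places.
\rho(1) = 0.3580

For an MA(q) process with theta_0 = 1, the autocovariance is
  gamma(k) = sigma^2 * sum_{i=0..q-k} theta_i * theta_{i+k},
and rho(k) = gamma(k) / gamma(0). Sigma^2 cancels.
  numerator   = (1)*(0.339) + (0.339)*(0.71) = 0.57969.
  denominator = (1)^2 + (0.339)^2 + (0.71)^2 = 1.619021.
  rho(1) = 0.57969 / 1.619021 = 0.3580.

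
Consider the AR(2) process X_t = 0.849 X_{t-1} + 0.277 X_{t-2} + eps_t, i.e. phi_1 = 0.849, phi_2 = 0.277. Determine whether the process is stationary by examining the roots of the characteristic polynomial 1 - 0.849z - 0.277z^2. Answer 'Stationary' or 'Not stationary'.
\text{Not stationary}

The AR(p) characteristic polynomial is P(z) = 1 - 0.849z - 0.277z^2.
Stationarity requires all roots to lie outside the unit circle, i.e. |z| > 1 for every root.
Set 1 + (-0.849) z + (-0.277) z^2 = 0, i.e. a z^2 + b z + c = 0 with a = -0.277, b = -0.849, c = 1.
Discriminant D = b^2 - 4ac = (-0.849)^2 - 4*(-0.277)*1 = 0.720801 - (-1.108) = 1.828801.
D >= 0, so the roots are real: z = (-b +/- sqrt(D)) / (2a) = (0.849 +/- 1.352332) / (-0.554).
  z_1 = (0.849 + 1.352332) / (-0.554) = -3.9735,   |z_1| = 3.9735.
  z_2 = (0.849 - 1.352332) / (-0.554) = 0.9085,   |z_2| = 0.9085.
Moduli of all roots: 3.9735, 0.9085.
All moduli strictly greater than 1? No.
Verdict: Not stationary.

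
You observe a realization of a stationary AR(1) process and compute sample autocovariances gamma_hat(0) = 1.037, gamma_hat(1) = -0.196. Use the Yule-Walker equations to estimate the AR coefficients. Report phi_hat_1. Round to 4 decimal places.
\hat\phi_{1} = -0.1890

The Yule-Walker equations for an AR(p) process read, in matrix form,
  Gamma_p phi = r_p,   with   (Gamma_p)_{ij} = gamma(|i - j|),
                       (r_p)_i = gamma(i),   i,j = 1..p.
Substitute the sample gammas (Toeplitz matrix and right-hand side of size 1):
  Gamma_p = [[1.037]]
  r_p     = [-0.196]
With p = 1 this is the single equation gamma(0) phi_1 = gamma(1):
  phi_hat_1 = gamma(1) / gamma(0) = -0.196 / 1.037 = -0.1890.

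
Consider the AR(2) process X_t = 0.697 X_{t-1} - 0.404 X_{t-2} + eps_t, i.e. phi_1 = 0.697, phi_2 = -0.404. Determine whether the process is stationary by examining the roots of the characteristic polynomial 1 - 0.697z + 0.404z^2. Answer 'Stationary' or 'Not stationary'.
\text{Stationary}

The AR(p) characteristic polynomial is P(z) = 1 - 0.697z + 0.404z^2.
Stationarity requires all roots to lie outside the unit circle, i.e. |z| > 1 for every root.
Set 1 + (-0.697) z + (0.404) z^2 = 0, i.e. a z^2 + b z + c = 0 with a = 0.404, b = -0.697, c = 1.
Discriminant D = b^2 - 4ac = (-0.697)^2 - 4*(0.404)*1 = 0.485809 - (1.616) = -1.130191.
D < 0, so the roots are the complex-conjugate pair z = (-b +/- i sqrt(-D)) / (2a) = 0.8626 +/- 1.3157i.
For a conjugate pair |z|^2 = z * conj(z) = (product of roots) = c/a = 1/(0.404) = 2.475248, so |z| = sqrt(2.475248) = 1.5733 for both roots.
Moduli of all roots: 1.5733, 1.5733.
All moduli strictly greater than 1? Yes.
Verdict: Stationary.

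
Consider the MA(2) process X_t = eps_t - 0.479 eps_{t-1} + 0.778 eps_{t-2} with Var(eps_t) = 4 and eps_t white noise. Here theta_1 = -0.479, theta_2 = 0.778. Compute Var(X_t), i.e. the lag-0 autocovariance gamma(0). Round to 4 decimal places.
\gamma(0) = 7.3389

For an MA(q) process X_t = eps_t + sum_i theta_i eps_{t-i} with
Var(eps_t) = sigma^2, the variance is
  gamma(0) = sigma^2 * (1 + sum_i theta_i^2).
  sum_i theta_i^2 = (-0.479)^2 + (0.778)^2 = 0.229441 + 0.605284 = 0.834725.
  gamma(0) = 4 * (1 + 0.834725) = 4 * 1.834725 = 7.3389.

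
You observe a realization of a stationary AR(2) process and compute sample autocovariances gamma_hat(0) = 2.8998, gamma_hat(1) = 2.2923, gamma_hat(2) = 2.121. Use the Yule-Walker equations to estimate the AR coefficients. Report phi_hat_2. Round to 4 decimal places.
\hat\phi_{2} = 0.2840

The Yule-Walker equations for an AR(p) process read, in matrix form,
  Gamma_p phi = r_p,   with   (Gamma_p)_{ij} = gamma(|i - j|),
                       (r_p)_i = gamma(i),   i,j = 1..p.
Substitute the sample gammas (Toeplitz matrix and right-hand side of size 2):
  Gamma_p = [[2.8998, 2.2923], [2.2923, 2.8998]]
  r_p     = [2.2923, 2.121]
Written out:
  2.8998 phi_1 + 2.2923 phi_2 = 2.2923
  2.2923 phi_1 + 2.8998 phi_2 = 2.121
Solve by Cramer's rule:
  det = gamma(0)^2 - gamma(1)^2 = (2.8998)^2 - (2.2923)^2 = 8.40884004 - 5.25463929 = 3.15420075
  phi_hat_1 = [gamma(1) gamma(0) - gamma(1) gamma(2)] / det = [(2.2923)(2.8998) - (2.2923)(2.121)] / 3.15420075 = 1.78524324 / 3.15420075 = 0.566
  phi_hat_2 = [gamma(0) gamma(2) - gamma(1)^2] / det = [(2.8998)(2.121) - (2.2923)^2] / 3.15420075 = 0.89583651 / 3.15420075 = 0.284
So phi_hat = [0.5660, 0.2840].
Therefore phi_hat_2 = 0.2840.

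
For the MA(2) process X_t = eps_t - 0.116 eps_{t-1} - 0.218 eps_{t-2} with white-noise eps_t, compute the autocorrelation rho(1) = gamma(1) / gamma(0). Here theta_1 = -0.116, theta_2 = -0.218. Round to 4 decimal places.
\rho(1) = -0.0855

For an MA(q) process with theta_0 = 1, the autocovariance is
  gamma(k) = sigma^2 * sum_{i=0..q-k} theta_i * theta_{i+k},
and rho(k) = gamma(k) / gamma(0). Sigma^2 cancels.
  numerator   = (1)*(-0.116) + (-0.116)*(-0.218) = -0.090712.
  denominator = (1)^2 + (-0.116)^2 + (-0.218)^2 = 1.06098.
  rho(1) = -0.090712 / 1.06098 = -0.0855.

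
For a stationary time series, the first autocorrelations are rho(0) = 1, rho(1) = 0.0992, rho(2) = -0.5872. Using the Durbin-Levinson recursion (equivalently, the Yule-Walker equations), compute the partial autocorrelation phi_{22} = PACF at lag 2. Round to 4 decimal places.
\phi_{22} = -0.6030

The PACF at lag k is phi_{kk}, the last component of the solution
to the Yule-Walker system G_k phi = r_k where
  (G_k)_{ij} = rho(|i - j|), (r_k)_i = rho(i), i,j = 1..k.
Equivalently, Durbin-Levinson gives phi_{kk} iteratively:
  phi_{11} = rho(1)
  phi_{kk} = [rho(k) - sum_{j=1..k-1} phi_{k-1,j} rho(k-j)]
            / [1 - sum_{j=1..k-1} phi_{k-1,j} rho(j)],
  phi_{k,j} = phi_{k-1,j} - phi_{kk} phi_{k-1,k-j},  j = 1..k-1.
Step k = 1:
  phi_11 = rho(1) = 0.0992.
Step k = 2:
  phi_22 = [rho(2) - phi_11 rho(1)] / [1 - phi_11 rho(1)] = [-0.5872 - (0.0992)(0.0992)] / [1 - (0.0992)(0.0992)]
         = -0.59704064 / 0.99015936 = -0.603.
Therefore phi_{22} = -0.6030.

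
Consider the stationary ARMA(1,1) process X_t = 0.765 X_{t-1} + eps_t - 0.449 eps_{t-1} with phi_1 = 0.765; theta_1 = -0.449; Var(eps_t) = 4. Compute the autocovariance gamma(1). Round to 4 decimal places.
\gamma(1) = 2.0007

Multiply the model equation by X_{t-k} and take expectations. With theta_0 = psi_0 = 1 and psi_j the MA(infinity) weights, this gives
  gamma(k) - sum_i phi_i gamma(k-i) = c_k,
  c_k = sigma^2 * sum_{j=k..q} theta_j psi_{j-k}   (c_k = 0 for k > q),
using gamma(-m) = gamma(m).
psi-weights needed (psi_j = theta_j + sum_i phi_i psi_{j-i}):
  psi_1 = theta_1 + phi_1 = -0.449 + (0.765) = 0.316
Right-hand sides:
  c_0 = sigma^2 (1 + theta_1 psi_1) = 4 * (1 + (-0.449)(0.316)) = 4 * 0.858116 = 3.432464
  c_1 = sigma^2 theta_1 = 4 * (-0.449) = -1.796
  c_2 = 0
Equations for k = 0 and k = 1 (AR order 1):
  gamma(0) = phi_1 gamma(1) + c_0
  gamma(1) = phi_1 gamma(0) + c_1
Substituting the second into the first: gamma(0) (1 - phi_1^2) = c_0 + phi_1 c_1, so
  gamma(0) = (c_0 + phi_1 c_1) / (1 - phi_1^2) = (3.432464 + (0.765)(-1.796)) / (1 - (0.765)^2) = 2.058524 / 0.414775 = 4.96299.
  gamma(1) = phi_1 gamma(0) + c_1 = (0.765)(4.96299) + (-1.796) = 2.000687.
Therefore gamma(1) = 2.0007 (to 4 decimal places).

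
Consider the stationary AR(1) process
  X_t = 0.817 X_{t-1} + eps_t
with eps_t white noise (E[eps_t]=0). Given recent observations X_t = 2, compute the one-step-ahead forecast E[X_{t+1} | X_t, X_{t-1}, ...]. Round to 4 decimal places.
E[X_{t+1} \mid \mathcal F_t] = 1.6340

For an AR(p) model X_t = c + sum_i phi_i X_{t-i} + eps_t, the
one-step-ahead conditional mean is
  E[X_{t+1} | X_t, ...] = c + sum_i phi_i X_{t+1-i}.
Substitute known values:
  E[X_{t+1} | ...] = (0.817) * (2)
                   = 1.6340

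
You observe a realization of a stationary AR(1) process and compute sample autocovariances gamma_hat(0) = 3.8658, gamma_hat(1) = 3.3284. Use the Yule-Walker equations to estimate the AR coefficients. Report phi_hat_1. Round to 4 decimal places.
\hat\phi_{1} = 0.8610

The Yule-Walker equations for an AR(p) process read, in matrix form,
  Gamma_p phi = r_p,   with   (Gamma_p)_{ij} = gamma(|i - j|),
                       (r_p)_i = gamma(i),   i,j = 1..p.
Substitute the sample gammas (Toeplitz matrix and right-hand side of size 1):
  Gamma_p = [[3.8658]]
  r_p     = [3.3284]
With p = 1 this is the single equation gamma(0) phi_1 = gamma(1):
  phi_hat_1 = gamma(1) / gamma(0) = 3.3284 / 3.8658 = 0.8610.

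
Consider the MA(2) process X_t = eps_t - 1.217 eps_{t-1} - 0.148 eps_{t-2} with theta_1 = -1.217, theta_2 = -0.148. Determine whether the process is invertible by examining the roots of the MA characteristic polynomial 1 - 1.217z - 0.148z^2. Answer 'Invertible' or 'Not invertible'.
\text{Not invertible}

The MA(q) characteristic polynomial is P(z) = 1 - 1.217z - 0.148z^2.
Invertibility requires all roots to lie outside the unit circle, i.e. |z| > 1 for every root.
Set 1 + (-1.217) z + (-0.148) z^2 = 0, i.e. a z^2 + b z + c = 0 with a = -0.148, b = -1.217, c = 1.
Discriminant D = b^2 - 4ac = (-1.217)^2 - 4*(-0.148)*1 = 1.481089 - (-0.592) = 2.073089.
D >= 0, so the roots are real: z = (-b +/- sqrt(D)) / (2a) = (1.217 +/- 1.439823) / (-0.296).
  z_1 = (1.217 + 1.439823) / (-0.296) = -8.9758,   |z_1| = 8.9758.
  z_2 = (1.217 - 1.439823) / (-0.296) = 0.7528,   |z_2| = 0.7528.
Moduli of all roots: 8.9758, 0.7528.
All moduli strictly greater than 1? No.
Verdict: Not invertible.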